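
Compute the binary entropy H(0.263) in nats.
0.5762 nats

The binary entropy function is:
H(p) = -p log(p) - (1-p) log(1-p)

H(0.263) = -0.263 × log_e(0.263) - 0.737 × log_e(0.737)
H(0.263) = 0.5762 nats

Note: Binary entropy is maximized at p=0.5 (H=1 bit) and minimized at p=0 or p=1 (H=0).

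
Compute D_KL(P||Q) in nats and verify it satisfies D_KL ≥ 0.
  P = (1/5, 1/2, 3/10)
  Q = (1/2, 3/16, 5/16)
0.2949 nats

KL divergence satisfies the Gibbs inequality: D_KL(P||Q) ≥ 0 for all distributions P, Q.

D_KL(P||Q) = Σ p(x) log(p(x)/q(x))
Term by term:
  x=0: 1/5 × log_e[(1/5)/(1/2)] = -0.1833
  x=1: 1/2 × log_e[(1/2)/(3/16)] = 0.4904
  x=2: 3/10 × log_e[(3/10)/(5/16)] = -0.0122
D_KL(P||Q) = 0.2949 nats

D_KL(P||Q) = 0.2949 ≥ 0 ✓

This non-negativity is a fundamental property: relative entropy cannot be negative because it measures how different Q is from P.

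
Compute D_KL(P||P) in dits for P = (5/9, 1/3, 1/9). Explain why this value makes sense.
0.0000 dits

KL divergence satisfies the Gibbs inequality: D_KL(P||Q) ≥ 0 for all distributions P, Q.

D_KL(P||Q) = Σ p(x) log(p(x)/q(x))
Each term is p(x) × log_10(p(x)/p(x)) = p(x) × log_10(1) = 0, so the sum is 0.
D_KL(P||Q) = 0.0000 dits

When P = Q, the KL divergence is exactly 0, as there is no 'divergence' between identical distributions.

This non-negativity is a fundamental property: relative entropy cannot be negative because it measures how different Q is from P.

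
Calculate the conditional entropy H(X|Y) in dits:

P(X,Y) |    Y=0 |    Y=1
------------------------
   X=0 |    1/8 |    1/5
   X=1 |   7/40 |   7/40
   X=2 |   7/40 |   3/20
0.4732 dits

Using the chain rule: H(X|Y) = H(X,Y) - H(Y)

First, compute H(X,Y) = 0.7737 dits

Marginal P(Y) = (19/40, 21/40)
H(Y) = 0.3005 dits

H(X|Y) = H(X,Y) - H(Y) = 0.7737 - 0.3005 = 0.4732 dits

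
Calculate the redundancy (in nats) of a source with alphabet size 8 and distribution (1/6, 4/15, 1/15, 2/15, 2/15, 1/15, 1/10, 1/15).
0.1192 nats

Redundancy measures how far a source is from maximum entropy:
R = H_max - H(X)

Maximum entropy for 8 symbols: H_max = log_e(8) = 2.0794 nats
Actual entropy: H(X) = 1.9603 nats
Redundancy: R = 2.0794 - 1.9603 = 0.1192 nats

This redundancy represents potential for compression: the source could be compressed by 0.1192 nats per symbol.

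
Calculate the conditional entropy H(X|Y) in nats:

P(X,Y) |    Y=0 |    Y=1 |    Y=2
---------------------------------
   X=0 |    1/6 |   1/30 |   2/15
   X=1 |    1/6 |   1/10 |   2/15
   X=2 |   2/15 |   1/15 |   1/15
1.0642 nats

Using the chain rule: H(X|Y) = H(X,Y) - H(Y)

First, compute H(X,Y) = 2.1079 nats

Marginal P(Y) = (7/15, 1/5, 1/3)
H(Y) = 1.0438 nats

H(X|Y) = H(X,Y) - H(Y) = 2.1079 - 1.0438 = 1.0642 nats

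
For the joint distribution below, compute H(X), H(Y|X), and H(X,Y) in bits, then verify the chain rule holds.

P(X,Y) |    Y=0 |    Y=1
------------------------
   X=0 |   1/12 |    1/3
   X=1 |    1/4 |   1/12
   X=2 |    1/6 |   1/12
H(X,Y) = 2.3554, H(X) = 1.5546, H(Y|X) = 0.8008 (all in bits)

Chain rule: H(X,Y) = H(X) + H(Y|X)

Left side — joint entropy directly:
H(X,Y) = -Σ p(x,y) log p(x,y) = 2.3554 bits

Right side — compute H(Y|X) from the conditional distributions:
P(X) = (5/12, 1/3, 1/4), so H(X) = 1.5546 bits
H(Y|X) = Σ_x P(X=x) · H(Y|X=x):
  P(Y|X=0) = (1/5, 4/5), H(Y|X=0) = 0.7219, weight P(X=0) = 5/12
  P(Y|X=1) = (3/4, 1/4), H(Y|X=1) = 0.8113, weight P(X=1) = 1/3
  P(Y|X=2) = (2/3, 1/3), H(Y|X=2) = 0.9183, weight P(X=2) = 1/4
H(Y|X) = 0.8008 bits

H(X) + H(Y|X) = 1.5546 + 0.8008 = 2.3554 bits

Both sides equal 2.3554 bits. ✓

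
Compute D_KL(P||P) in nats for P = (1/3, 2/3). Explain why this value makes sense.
0.0000 nats

KL divergence satisfies the Gibbs inequality: D_KL(P||Q) ≥ 0 for all distributions P, Q.

D_KL(P||Q) = Σ p(x) log(p(x)/q(x))
Each term is p(x) × log_e(p(x)/p(x)) = p(x) × log_e(1) = 0, so the sum is 0.
D_KL(P||Q) = 0.0000 nats

When P = Q, the KL divergence is exactly 0, as there is no 'divergence' between identical distributions.

This non-negativity is a fundamental property: relative entropy cannot be negative because it measures how different Q is from P.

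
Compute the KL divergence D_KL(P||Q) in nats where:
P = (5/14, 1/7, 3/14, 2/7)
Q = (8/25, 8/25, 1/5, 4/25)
0.1045 nats

KL divergence: D_KL(P||Q) = Σ p(x) log(p(x)/q(x))

Computing term by term:
  x=0: 5/14 × log_e[(5/14)/(8/25)] = 5/14 × 0.1098 = 0.0392
  x=1: 1/7 × log_e[(1/7)/(8/25)] = 1/7 × -0.8065 = -0.1152
  x=2: 3/14 × log_e[(3/14)/(1/5)] = 3/14 × 0.0690 = 0.0148
  x=3: 2/7 × log_e[(2/7)/(4/25)] = 2/7 × 0.5798 = 0.1657

D_KL(P||Q) = 0.1045 nats

Note: KL divergence is always non-negative and equals 0 iff P = Q.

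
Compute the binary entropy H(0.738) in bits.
0.8297 bits

The binary entropy function is:
H(p) = -p log(p) - (1-p) log(1-p)

H(0.738) = -0.738 × log_2(0.738) - 0.262 × log_2(0.262)
H(0.738) = 0.8297 bits

Note: Binary entropy is maximized at p=0.5 (H=1 bit) and minimized at p=0 or p=1 (H=0).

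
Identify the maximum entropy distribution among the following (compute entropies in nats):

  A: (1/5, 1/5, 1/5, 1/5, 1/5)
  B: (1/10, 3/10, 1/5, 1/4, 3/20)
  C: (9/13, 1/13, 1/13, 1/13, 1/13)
A

For a discrete distribution over n outcomes, entropy is maximized by the uniform distribution.

Computing entropies:
H(A) = 1.6094 nats
H(B) = 1.5445 nats
H(C) = 1.0438 nats

The uniform distribution (where all probabilities equal 1/5) achieves the maximum entropy of log_e(5) = 1.6094 nats.

Distribution A has the highest entropy.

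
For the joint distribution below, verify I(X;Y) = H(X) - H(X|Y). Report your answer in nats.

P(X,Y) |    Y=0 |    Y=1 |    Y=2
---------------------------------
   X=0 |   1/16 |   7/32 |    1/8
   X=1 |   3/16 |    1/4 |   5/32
I(X;Y) = 0.0178 nats

Mutual information has multiple equivalent forms:
- I(X;Y) = H(X) - H(X|Y)
- I(X;Y) = H(Y) - H(Y|X)
- I(X;Y) = H(X) + H(Y) - H(X,Y)

Computing all quantities:
H(X) = 0.6755, H(Y) = 1.0585, H(X,Y) = 1.7162
H(X|Y) = 0.6577, H(Y|X) = 1.0407

Verification:
H(X) - H(X|Y) = 0.6755 - 0.6577 = 0.0178
H(Y) - H(Y|X) = 1.0585 - 1.0407 = 0.0178
H(X) + H(Y) - H(X,Y) = 0.6755 + 1.0585 - 1.7162 = 0.0178

All forms give I(X;Y) = 0.0178 nats. ✓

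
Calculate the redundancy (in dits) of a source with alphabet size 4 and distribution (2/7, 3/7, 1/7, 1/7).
0.0475 dits

Redundancy measures how far a source is from maximum entropy:
R = H_max - H(X)

Maximum entropy for 4 symbols: H_max = log_10(4) = 0.6021 dits
Actual entropy: H(X) = 0.5546 dits
Redundancy: R = 0.6021 - 0.5546 = 0.0475 dits

This redundancy represents potential for compression: the source could be compressed by 0.0475 dits per symbol.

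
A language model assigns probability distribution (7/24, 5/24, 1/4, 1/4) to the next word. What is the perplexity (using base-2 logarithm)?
3.9722

Perplexity is 2^H (or exp(H) for natural log).

First, H = -Σ p log p = 1.9899 bits
Perplexity = 2^1.9899 = 3.9722

Interpretation: The model's uncertainty is equivalent to choosing uniformly among 4.0 options.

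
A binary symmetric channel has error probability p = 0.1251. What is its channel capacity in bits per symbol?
0.4562 bits

For a binary symmetric channel (BSC) with error probability p:
Capacity C = 1 - H(p) bits per symbol

where H(p) = -p log₂(p) - (1-p) log₂(1-p) is the binary entropy function.

H(0.1251) = 0.5438 bits
C = 1 - 0.5438 = 0.4562 bits per symbol

This means we can reliably transmit up to 0.4562 bits of information per channel use.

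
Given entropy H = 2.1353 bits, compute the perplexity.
4.3933

Perplexity is 2^H (or exp(H) for natural log).

H = 2.1353 bits
Perplexity = 2^2.1353 = 4.3933

Interpretation: The model's uncertainty is equivalent to choosing uniformly among 4.4 options.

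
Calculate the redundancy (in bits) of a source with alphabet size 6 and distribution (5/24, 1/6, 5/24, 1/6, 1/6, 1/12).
0.0508 bits

Redundancy measures how far a source is from maximum entropy:
R = H_max - H(X)

Maximum entropy for 6 symbols: H_max = log_2(6) = 2.5850 bits
Actual entropy: H(X) = 2.5342 bits
Redundancy: R = 2.5850 - 2.5342 = 0.0508 bits

This redundancy represents potential for compression: the source could be compressed by 0.0508 bits per symbol.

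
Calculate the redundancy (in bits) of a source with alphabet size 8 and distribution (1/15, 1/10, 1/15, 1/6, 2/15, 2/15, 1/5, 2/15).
0.0889 bits

Redundancy measures how far a source is from maximum entropy:
R = H_max - H(X)

Maximum entropy for 8 symbols: H_max = log_2(8) = 3.0000 bits
Actual entropy: H(X) = 2.9111 bits
Redundancy: R = 3.0000 - 2.9111 = 0.0889 bits

This redundancy represents potential for compression: the source could be compressed by 0.0889 bits per symbol.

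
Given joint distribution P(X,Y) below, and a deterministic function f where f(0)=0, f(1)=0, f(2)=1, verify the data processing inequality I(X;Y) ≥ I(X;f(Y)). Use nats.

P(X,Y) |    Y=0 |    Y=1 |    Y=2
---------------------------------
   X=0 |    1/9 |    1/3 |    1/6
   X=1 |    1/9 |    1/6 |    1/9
I(X;Y) = 0.0090, I(X;f(Y)) = 0.0001, inequality holds: 0.0090 ≥ 0.0001

Data Processing Inequality: For any Markov chain X → Y → Z, we have I(X;Y) ≥ I(X;Z).

Here Z = f(Y) is a deterministic function of Y, forming X → Y → Z.

Original I(X;Y) = 0.0090 nats

After applying f:
P(X,Z) where Z=f(Y):
- P(X,Z=0) = P(X,Y=0) + P(X,Y=1)
- P(X,Z=1) = P(X,Y=2)

I(X;Z) = I(X;f(Y)) = 0.0001 nats

Verification: 0.0090 ≥ 0.0001 ✓

Information cannot be created by processing; the function f can only lose information about X.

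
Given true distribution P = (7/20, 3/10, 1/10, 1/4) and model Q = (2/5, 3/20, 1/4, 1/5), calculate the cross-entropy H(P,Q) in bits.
2.0642 bits

Cross-entropy: H(P,Q) = -Σ p(x) log q(x)

Alternatively: H(P,Q) = H(P) + D_KL(P||Q)
H(P) = 1.8834 bits
D_KL(P||Q) = 0.1809 bits

H(P,Q) = 1.8834 + 0.1809 = 2.0642 bits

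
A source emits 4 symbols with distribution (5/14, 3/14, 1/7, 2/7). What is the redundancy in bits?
0.0758 bits

Redundancy measures how far a source is from maximum entropy:
R = H_max - H(X)

Maximum entropy for 4 symbols: H_max = log_2(4) = 2.0000 bits
Actual entropy: H(X) = 1.9242 bits
Redundancy: R = 2.0000 - 1.9242 = 0.0758 bits

This redundancy represents potential for compression: the source could be compressed by 0.0758 bits per symbol.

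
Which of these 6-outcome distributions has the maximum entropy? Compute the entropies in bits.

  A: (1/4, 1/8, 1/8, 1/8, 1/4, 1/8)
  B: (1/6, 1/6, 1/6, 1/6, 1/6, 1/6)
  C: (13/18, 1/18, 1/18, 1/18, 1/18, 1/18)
B

For a discrete distribution over n outcomes, entropy is maximized by the uniform distribution.

Computing entropies:
H(A) = 2.5000 bits
H(B) = 2.5850 bits
H(C) = 1.4974 bits

The uniform distribution (where all probabilities equal 1/6) achieves the maximum entropy of log_2(6) = 2.5850 bits.

Distribution B has the highest entropy.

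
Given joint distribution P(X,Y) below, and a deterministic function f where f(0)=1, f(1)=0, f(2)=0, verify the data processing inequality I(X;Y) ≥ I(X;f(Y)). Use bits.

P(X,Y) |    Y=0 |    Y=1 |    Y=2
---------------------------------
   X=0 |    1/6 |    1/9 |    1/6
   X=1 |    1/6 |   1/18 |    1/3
I(X;Y) = 0.0455, I(X;f(Y)) = 0.0045, inequality holds: 0.0455 ≥ 0.0045

Data Processing Inequality: For any Markov chain X → Y → Z, we have I(X;Y) ≥ I(X;Z).

Here Z = f(Y) is a deterministic function of Y, forming X → Y → Z.

Original I(X;Y) = 0.0455 bits

After applying f:
P(X,Z) where Z=f(Y):
- P(X,Z=0) = P(X,Y=1) + P(X,Y=2)
- P(X,Z=1) = P(X,Y=0)

I(X;Z) = I(X;f(Y)) = 0.0045 bits

Verification: 0.0455 ≥ 0.0045 ✓

Information cannot be created by processing; the function f can only lose information about X.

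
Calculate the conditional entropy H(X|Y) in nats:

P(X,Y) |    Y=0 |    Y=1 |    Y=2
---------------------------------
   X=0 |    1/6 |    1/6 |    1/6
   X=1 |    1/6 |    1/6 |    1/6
0.6931 nats

Using the chain rule: H(X|Y) = H(X,Y) - H(Y)

First, compute H(X,Y) = 1.7918 nats

Marginal P(Y) = (1/3, 1/3, 1/3)
H(Y) = 1.0986 nats

H(X|Y) = H(X,Y) - H(Y) = 1.7918 - 1.0986 = 0.6931 nats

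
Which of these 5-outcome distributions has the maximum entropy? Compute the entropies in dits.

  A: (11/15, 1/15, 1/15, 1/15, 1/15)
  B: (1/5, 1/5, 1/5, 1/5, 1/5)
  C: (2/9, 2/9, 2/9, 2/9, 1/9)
B

For a discrete distribution over n outcomes, entropy is maximized by the uniform distribution.

Computing entropies:
H(A) = 0.4124 dits
H(B) = 0.6990 dits
H(C) = 0.6867 dits

The uniform distribution (where all probabilities equal 1/5) achieves the maximum entropy of log_10(5) = 0.6990 dits.

Distribution B has the highest entropy.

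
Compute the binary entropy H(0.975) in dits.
0.0508 dits

The binary entropy function is:
H(p) = -p log(p) - (1-p) log(1-p)

H(0.975) = -0.975 × log_10(0.975) - 0.025 × log_10(0.025)
H(0.975) = 0.0508 dits

Note: Binary entropy is maximized at p=0.5 (H=1 bit) and minimized at p=0 or p=1 (H=0).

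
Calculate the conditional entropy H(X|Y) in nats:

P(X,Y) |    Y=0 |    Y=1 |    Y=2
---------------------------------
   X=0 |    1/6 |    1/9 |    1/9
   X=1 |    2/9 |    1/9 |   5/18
0.6523 nats

Using the chain rule: H(X|Y) = H(X,Y) - H(Y)

First, compute H(X,Y) = 1.7211 nats

Marginal P(Y) = (7/18, 2/9, 7/18)
H(Y) = 1.0688 nats

H(X|Y) = H(X,Y) - H(Y) = 1.7211 - 1.0688 = 0.6523 nats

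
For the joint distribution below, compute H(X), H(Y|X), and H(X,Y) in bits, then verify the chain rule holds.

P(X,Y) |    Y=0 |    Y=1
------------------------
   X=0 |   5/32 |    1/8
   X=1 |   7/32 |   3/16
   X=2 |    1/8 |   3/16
H(X,Y) = 2.5537, H(X) = 1.5671, H(Y|X) = 0.9867 (all in bits)

Chain rule: H(X,Y) = H(X) + H(Y|X)

Left side — joint entropy directly:
H(X,Y) = -Σ p(x,y) log p(x,y) = 2.5537 bits

Right side — compute H(Y|X) from the conditional distributions:
P(X) = (9/32, 13/32, 5/16), so H(X) = 1.5671 bits
H(Y|X) = Σ_x P(X=x) · H(Y|X=x):
  P(Y|X=0) = (5/9, 4/9), H(Y|X=0) = 0.9911, weight P(X=0) = 9/32
  P(Y|X=1) = (7/13, 6/13), H(Y|X=1) = 0.9957, weight P(X=1) = 13/32
  P(Y|X=2) = (2/5, 3/5), H(Y|X=2) = 0.9710, weight P(X=2) = 5/16
H(Y|X) = 0.9867 bits

H(X) + H(Y|X) = 1.5671 + 0.9867 = 2.5537 bits

Both sides equal 2.5537 bits. ✓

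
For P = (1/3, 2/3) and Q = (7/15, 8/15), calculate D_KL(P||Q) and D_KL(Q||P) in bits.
D_KL(P||Q) = 0.0528, D_KL(Q||P) = 0.0548

KL divergence is not symmetric: D_KL(P||Q) ≠ D_KL(Q||P) in general.

D_KL(P||Q) = 0.0528 bits
D_KL(Q||P) = 0.0548 bits

No, they are not equal!

This asymmetry is why KL divergence is not a true distance metric.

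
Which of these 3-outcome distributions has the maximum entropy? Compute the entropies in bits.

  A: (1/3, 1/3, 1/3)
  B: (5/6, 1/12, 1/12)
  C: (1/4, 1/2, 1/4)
A

For a discrete distribution over n outcomes, entropy is maximized by the uniform distribution.

Computing entropies:
H(A) = 1.5850 bits
H(B) = 0.8167 bits
H(C) = 1.5000 bits

The uniform distribution (where all probabilities equal 1/3) achieves the maximum entropy of log_2(3) = 1.5850 bits.

Distribution A has the highest entropy.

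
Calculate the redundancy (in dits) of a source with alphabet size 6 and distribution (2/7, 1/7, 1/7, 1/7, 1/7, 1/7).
0.0191 dits

Redundancy measures how far a source is from maximum entropy:
R = H_max - H(X)

Maximum entropy for 6 symbols: H_max = log_10(6) = 0.7782 dits
Actual entropy: H(X) = 0.7591 dits
Redundancy: R = 0.7782 - 0.7591 = 0.0191 dits

This redundancy represents potential for compression: the source could be compressed by 0.0191 dits per symbol.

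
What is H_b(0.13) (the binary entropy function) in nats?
0.3864 nats

The binary entropy function is:
H(p) = -p log(p) - (1-p) log(1-p)

H(0.13) = -0.13 × log_e(0.13) - 0.87 × log_e(0.87)
H(0.13) = 0.3864 nats

Note: Binary entropy is maximized at p=0.5 (H=1 bit) and minimized at p=0 or p=1 (H=0).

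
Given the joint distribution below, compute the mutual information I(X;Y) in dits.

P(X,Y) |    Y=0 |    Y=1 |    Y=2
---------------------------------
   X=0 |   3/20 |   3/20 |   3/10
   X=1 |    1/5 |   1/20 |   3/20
0.0152 dits

Mutual information: I(X;Y) = H(X) + H(Y) - H(X,Y)

Marginals:
P(X) = (3/5, 2/5), H(X) = 0.2923 dits
P(Y) = (7/20, 1/5, 9/20), H(Y) = 0.4554 dits

Joint entropy: H(X,Y) = 0.7325 dits

I(X;Y) = 0.2923 + 0.4554 - 0.7325 = 0.0152 dits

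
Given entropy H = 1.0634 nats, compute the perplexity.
2.8962

Perplexity is e^H (or exp(H) for natural log).

H = 1.0634 nats
Perplexity = e^1.0634 = 2.8962

Interpretation: The model's uncertainty is equivalent to choosing uniformly among 2.9 options.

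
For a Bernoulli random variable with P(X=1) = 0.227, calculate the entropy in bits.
0.7727 bits

The binary entropy function is:
H(p) = -p log(p) - (1-p) log(1-p)

H(0.227) = -0.227 × log_2(0.227) - 0.773 × log_2(0.773)
H(0.227) = 0.7727 bits

Note: Binary entropy is maximized at p=0.5 (H=1 bit) and minimized at p=0 or p=1 (H=0).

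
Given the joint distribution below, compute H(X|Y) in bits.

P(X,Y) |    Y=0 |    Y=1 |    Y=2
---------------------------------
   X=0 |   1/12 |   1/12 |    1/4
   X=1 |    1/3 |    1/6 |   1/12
0.8008 bits

Using the chain rule: H(X|Y) = H(X,Y) - H(Y)

First, compute H(X,Y) = 2.3554 bits

Marginal P(Y) = (5/12, 1/4, 1/3)
H(Y) = 1.5546 bits

H(X|Y) = H(X,Y) - H(Y) = 2.3554 - 1.5546 = 0.8008 bits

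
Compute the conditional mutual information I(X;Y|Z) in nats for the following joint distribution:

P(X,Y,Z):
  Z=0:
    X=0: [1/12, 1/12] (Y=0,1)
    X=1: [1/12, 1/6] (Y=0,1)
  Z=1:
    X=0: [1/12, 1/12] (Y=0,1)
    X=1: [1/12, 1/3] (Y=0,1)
0.0307 nats

Conditional mutual information: I(X;Y|Z) = H(X|Z) + H(Y|Z) - H(X,Y|Z)

H(Z) = 0.6792
H(X,Z) = 1.3086 → H(X|Z) = 0.6294
H(Y,Z) = 1.3086 → H(Y|Z) = 0.6294
H(X,Y,Z) = 1.9073 → H(X,Y|Z) = 1.2281

I(X;Y|Z) = 0.6294 + 0.6294 - 1.2281 = 0.0307 nats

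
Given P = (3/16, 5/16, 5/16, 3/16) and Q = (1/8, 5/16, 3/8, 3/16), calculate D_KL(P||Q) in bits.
0.0275 bits

KL divergence: D_KL(P||Q) = Σ p(x) log(p(x)/q(x))

Computing term by term:
  x=0: 3/16 × log_2[(3/16)/(1/8)] = 3/16 × 0.5850 = 0.1097
  x=1: 5/16 × log_2[(5/16)/(5/16)] = 5/16 × 0.0000 = 0.0000
  x=2: 5/16 × log_2[(5/16)/(3/8)] = 5/16 × -0.2630 = -0.0822
  x=3: 3/16 × log_2[(3/16)/(3/16)] = 3/16 × 0.0000 = 0.0000

D_KL(P||Q) = 0.0275 bits

Note: KL divergence is always non-negative and equals 0 iff P = Q.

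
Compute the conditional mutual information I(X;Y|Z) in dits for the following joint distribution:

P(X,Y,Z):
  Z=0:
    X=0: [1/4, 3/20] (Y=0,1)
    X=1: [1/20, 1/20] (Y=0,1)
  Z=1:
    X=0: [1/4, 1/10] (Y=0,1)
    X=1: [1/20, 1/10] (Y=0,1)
0.0149 dits

Conditional mutual information: I(X;Y|Z) = H(X|Z) + H(Y|Z) - H(X,Y|Z)

H(Z) = 0.3010
H(X,Z) = 0.5423 → H(X|Z) = 0.2413
H(Y,Z) = 0.5933 → H(Y|Z) = 0.2923
H(X,Y,Z) = 0.8198 → H(X,Y|Z) = 0.5187

I(X;Y|Z) = 0.2413 + 0.2923 - 0.5187 = 0.0149 dits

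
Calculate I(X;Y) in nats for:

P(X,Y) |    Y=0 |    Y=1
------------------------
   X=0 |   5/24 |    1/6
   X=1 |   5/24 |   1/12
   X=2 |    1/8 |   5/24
0.0370 nats

Mutual information: I(X;Y) = H(X) + H(Y) - H(X,Y)

Marginals:
P(X) = (3/8, 7/24, 1/3), H(X) = 1.0934 nats
P(Y) = (13/24, 11/24), H(Y) = 0.6897 nats

Joint entropy: H(X,Y) = 1.7460 nats

I(X;Y) = 1.0934 + 0.6897 - 1.7460 = 0.0370 nats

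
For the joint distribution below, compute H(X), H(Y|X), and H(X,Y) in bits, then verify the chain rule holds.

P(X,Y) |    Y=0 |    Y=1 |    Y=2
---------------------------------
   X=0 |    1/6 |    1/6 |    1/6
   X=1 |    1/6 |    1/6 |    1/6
H(X,Y) = 2.5850, H(X) = 1.0000, H(Y|X) = 1.5850 (all in bits)

Chain rule: H(X,Y) = H(X) + H(Y|X)

Left side — joint entropy directly:
H(X,Y) = -Σ p(x,y) log p(x,y) = 2.5850 bits

Right side — compute H(Y|X) from the conditional distributions:
P(X) = (1/2, 1/2), so H(X) = 1.0000 bits
H(Y|X) = Σ_x P(X=x) · H(Y|X=x):
  P(Y|X=0) = (1/3, 1/3, 1/3), H(Y|X=0) = 1.5850, weight P(X=0) = 1/2
  P(Y|X=1) = (1/3, 1/3, 1/3), H(Y|X=1) = 1.5850, weight P(X=1) = 1/2
H(Y|X) = 1.5850 bits

H(X) + H(Y|X) = 1.0000 + 1.5850 = 2.5850 bits

Both sides equal 2.5850 bits. ✓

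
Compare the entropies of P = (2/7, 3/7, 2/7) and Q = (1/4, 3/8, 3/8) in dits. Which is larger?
Q

Computing entropies in dits:
H(P) = 0.4686
H(Q) = 0.4700

Distribution Q has higher entropy.

Intuition: The distribution closer to uniform (more spread out) has higher entropy.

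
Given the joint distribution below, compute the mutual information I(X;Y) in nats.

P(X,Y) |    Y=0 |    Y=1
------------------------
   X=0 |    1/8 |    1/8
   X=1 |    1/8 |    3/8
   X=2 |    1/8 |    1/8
0.0338 nats

Mutual information: I(X;Y) = H(X) + H(Y) - H(X,Y)

Marginals:
P(X) = (1/4, 1/2, 1/4), H(X) = 1.0397 nats
P(Y) = (3/8, 5/8), H(Y) = 0.6616 nats

Joint entropy: H(X,Y) = 1.6675 nats

I(X;Y) = 1.0397 + 0.6616 - 1.6675 = 0.0338 nats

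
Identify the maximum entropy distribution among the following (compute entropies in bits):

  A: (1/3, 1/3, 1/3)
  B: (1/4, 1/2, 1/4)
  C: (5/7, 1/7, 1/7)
A

For a discrete distribution over n outcomes, entropy is maximized by the uniform distribution.

Computing entropies:
H(A) = 1.5850 bits
H(B) = 1.5000 bits
H(C) = 1.1488 bits

The uniform distribution (where all probabilities equal 1/3) achieves the maximum entropy of log_2(3) = 1.5850 bits.

Distribution A has the highest entropy.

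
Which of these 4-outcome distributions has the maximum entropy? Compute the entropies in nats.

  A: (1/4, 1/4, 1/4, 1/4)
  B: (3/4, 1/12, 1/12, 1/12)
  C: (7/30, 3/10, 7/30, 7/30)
A

For a discrete distribution over n outcomes, entropy is maximized by the uniform distribution.

Computing entropies:
H(A) = 1.3863 nats
H(B) = 0.8370 nats
H(C) = 1.3799 nats

The uniform distribution (where all probabilities equal 1/4) achieves the maximum entropy of log_e(4) = 1.3863 nats.

Distribution A has the highest entropy.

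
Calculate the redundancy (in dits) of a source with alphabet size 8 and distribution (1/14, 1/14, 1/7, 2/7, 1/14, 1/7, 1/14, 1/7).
0.0580 dits

Redundancy measures how far a source is from maximum entropy:
R = H_max - H(X)

Maximum entropy for 8 symbols: H_max = log_10(8) = 0.9031 dits
Actual entropy: H(X) = 0.8451 dits
Redundancy: R = 0.9031 - 0.8451 = 0.0580 dits

This redundancy represents potential for compression: the source could be compressed by 0.0580 dits per symbol.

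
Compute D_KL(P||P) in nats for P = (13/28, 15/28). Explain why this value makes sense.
0.0000 nats

KL divergence satisfies the Gibbs inequality: D_KL(P||Q) ≥ 0 for all distributions P, Q.

D_KL(P||Q) = Σ p(x) log(p(x)/q(x))
Each term is p(x) × log_e(p(x)/p(x)) = p(x) × log_e(1) = 0, so the sum is 0.
D_KL(P||Q) = 0.0000 nats

When P = Q, the KL divergence is exactly 0, as there is no 'divergence' between identical distributions.

This non-negativity is a fundamental property: relative entropy cannot be negative because it measures how different Q is from P.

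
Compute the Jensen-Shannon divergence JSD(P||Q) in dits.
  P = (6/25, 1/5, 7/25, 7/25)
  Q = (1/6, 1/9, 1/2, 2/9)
0.0118 dits

Jensen-Shannon divergence is:
JSD(P||Q) = 0.5 × D_KL(P||M) + 0.5 × D_KL(Q||M)
where M = 0.5 × (P + Q) is the mixture distribution.

M = 0.5 × (6/25, 1/5, 7/25, 7/25) + 0.5 × (1/6, 1/9, 1/2, 2/9) = (0.203333, 0.155556, 0.39, 0.251111)

D_KL(P||M) = 0.0121 dits
D_KL(Q||M) = 0.0115 dits

JSD(P||Q) = 0.5 × 0.0121 + 0.5 × 0.0115 = 0.0118 dits

Unlike KL divergence, JSD is symmetric and bounded: 0 ≤ JSD ≤ log(2).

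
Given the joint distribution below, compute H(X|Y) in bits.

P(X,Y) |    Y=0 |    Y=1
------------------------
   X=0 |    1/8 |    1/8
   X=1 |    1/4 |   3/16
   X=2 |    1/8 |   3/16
1.5306 bits

Using the chain rule: H(X|Y) = H(X,Y) - H(Y)

First, compute H(X,Y) = 2.5306 bits

Marginal P(Y) = (1/2, 1/2)
H(Y) = 1.0000 bits

H(X|Y) = H(X,Y) - H(Y) = 2.5306 - 1.0000 = 1.5306 bits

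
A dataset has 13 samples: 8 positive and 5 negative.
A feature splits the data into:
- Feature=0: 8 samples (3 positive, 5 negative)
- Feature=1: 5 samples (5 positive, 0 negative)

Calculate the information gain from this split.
0.3739 bits

Information Gain = H(Y) - H(Y|Feature)

Before split:
P(positive) = 8/13 = 0.6154
H(Y) = 0.9612 bits

After split:
Feature=0: H = 0.9544 bits (weight = 8/13)
Feature=1: H = 0.0000 bits (weight = 5/13)
H(Y|Feature) = (8/13)×0.9544 + (5/13)×0.0000 = 0.5873 bits

Information Gain = 0.9612 - 0.5873 = 0.3739 bits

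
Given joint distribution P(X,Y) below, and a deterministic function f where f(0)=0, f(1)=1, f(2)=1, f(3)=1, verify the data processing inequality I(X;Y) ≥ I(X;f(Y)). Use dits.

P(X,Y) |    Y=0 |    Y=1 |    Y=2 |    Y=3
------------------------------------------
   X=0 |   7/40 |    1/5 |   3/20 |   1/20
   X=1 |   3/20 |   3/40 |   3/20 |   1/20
I(X;Y) = 0.0083, I(X;f(Y)) = 0.0006, inequality holds: 0.0083 ≥ 0.0006

Data Processing Inequality: For any Markov chain X → Y → Z, we have I(X;Y) ≥ I(X;Z).

Here Z = f(Y) is a deterministic function of Y, forming X → Y → Z.

Original I(X;Y) = 0.0083 dits

After applying f:
P(X,Z) where Z=f(Y):
- P(X,Z=0) = P(X,Y=0)
- P(X,Z=1) = P(X,Y=1) + P(X,Y=2) + P(X,Y=3)

I(X;Z) = I(X;f(Y)) = 0.0006 dits

Verification: 0.0083 ≥ 0.0006 ✓

Information cannot be created by processing; the function f can only lose information about X.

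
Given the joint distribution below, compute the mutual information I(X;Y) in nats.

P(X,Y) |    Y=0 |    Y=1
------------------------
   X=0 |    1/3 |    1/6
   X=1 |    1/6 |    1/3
0.0566 nats

Mutual information: I(X;Y) = H(X) + H(Y) - H(X,Y)

Marginals:
P(X) = (1/2, 1/2), H(X) = 0.6931 nats
P(Y) = (1/2, 1/2), H(Y) = 0.6931 nats

Joint entropy: H(X,Y) = 1.3297 nats

I(X;Y) = 0.6931 + 0.6931 - 1.3297 = 0.0566 nats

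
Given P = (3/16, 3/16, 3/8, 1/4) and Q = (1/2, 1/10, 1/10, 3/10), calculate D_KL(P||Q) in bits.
0.5540 bits

KL divergence: D_KL(P||Q) = Σ p(x) log(p(x)/q(x))

Computing term by term:
  x=0: 3/16 × log_2[(3/16)/(1/2)] = 3/16 × -1.4150 = -0.2653
  x=1: 3/16 × log_2[(3/16)/(1/10)] = 3/16 × 0.9069 = 0.1700
  x=2: 3/8 × log_2[(3/8)/(1/10)] = 3/8 × 1.9069 = 0.7151
  x=3: 1/4 × log_2[(1/4)/(3/10)] = 1/4 × -0.2630 = -0.0658

D_KL(P||Q) = 0.5540 bits

Note: KL divergence is always non-negative and equals 0 iff P = Q.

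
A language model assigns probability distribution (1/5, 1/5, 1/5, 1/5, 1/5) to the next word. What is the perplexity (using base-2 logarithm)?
5.0000

Perplexity is 2^H (or exp(H) for natural log).

First, H = -Σ p log p = 2.3219 bits
Perplexity = 2^2.3219 = 5.0000

Interpretation: The model's uncertainty is equivalent to choosing uniformly among 5.0 options.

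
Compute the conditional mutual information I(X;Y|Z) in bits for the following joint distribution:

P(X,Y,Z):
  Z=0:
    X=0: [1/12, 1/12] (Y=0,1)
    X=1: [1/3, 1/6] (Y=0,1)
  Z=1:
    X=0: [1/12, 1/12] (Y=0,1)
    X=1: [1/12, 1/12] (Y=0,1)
0.0105 bits

Conditional mutual information: I(X;Y|Z) = H(X|Z) + H(Y|Z) - H(X,Y|Z)

H(Z) = 0.9183
H(X,Z) = 1.7925 → H(X|Z) = 0.8742
H(Y,Z) = 1.8879 → H(Y|Z) = 0.9696
H(X,Y,Z) = 2.7516 → H(X,Y|Z) = 1.8333

I(X;Y|Z) = 0.8742 + 0.9696 - 1.8333 = 0.0105 bits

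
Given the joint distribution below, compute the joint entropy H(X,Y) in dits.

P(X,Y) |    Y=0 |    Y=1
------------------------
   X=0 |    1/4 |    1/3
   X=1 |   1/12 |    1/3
0.5585 dits

Joint entropy is H(X,Y) = -Σ_{x,y} p(x,y) log p(x,y).

Summing over all non-zero entries:
H(X,Y) = -[1/4·log_10(1/4) + 1/3·log_10(1/3) + 1/12·log_10(1/12) + 1/3·log_10(1/3)]
H(X,Y) = 0.5585 dits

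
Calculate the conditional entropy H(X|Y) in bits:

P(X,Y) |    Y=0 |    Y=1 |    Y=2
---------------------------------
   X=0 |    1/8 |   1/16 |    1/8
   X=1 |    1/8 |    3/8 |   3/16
0.8123 bits

Using the chain rule: H(X|Y) = H(X,Y) - H(Y)

First, compute H(X,Y) = 2.3585 bits

Marginal P(Y) = (1/4, 7/16, 5/16)
H(Y) = 1.5462 bits

H(X|Y) = H(X,Y) - H(Y) = 2.3585 - 1.5462 = 0.8123 bits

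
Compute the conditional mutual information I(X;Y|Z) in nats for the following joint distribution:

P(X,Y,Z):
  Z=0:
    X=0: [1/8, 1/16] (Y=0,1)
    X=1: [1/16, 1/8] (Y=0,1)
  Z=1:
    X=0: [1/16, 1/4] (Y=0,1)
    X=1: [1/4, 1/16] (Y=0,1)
0.1417 nats

Conditional mutual information: I(X;Y|Z) = H(X|Z) + H(Y|Z) - H(X,Y|Z)

H(Z) = 0.6616
H(X,Z) = 1.3547 → H(X|Z) = 0.6931
H(Y,Z) = 1.3547 → H(Y|Z) = 0.6931
H(X,Y,Z) = 1.9062 → H(X,Y|Z) = 1.2446

I(X;Y|Z) = 0.6931 + 0.6931 - 1.2446 = 0.1417 nats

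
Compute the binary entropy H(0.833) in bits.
0.6508 bits

The binary entropy function is:
H(p) = -p log(p) - (1-p) log(1-p)

H(0.833) = -0.833 × log_2(0.833) - 0.167 × log_2(0.167)
H(0.833) = 0.6508 bits

Note: Binary entropy is maximized at p=0.5 (H=1 bit) and minimized at p=0 or p=1 (H=0).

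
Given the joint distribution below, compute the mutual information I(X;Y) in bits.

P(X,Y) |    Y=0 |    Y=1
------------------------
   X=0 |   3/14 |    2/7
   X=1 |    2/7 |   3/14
0.0148 bits

Mutual information: I(X;Y) = H(X) + H(Y) - H(X,Y)

Marginals:
P(X) = (1/2, 1/2), H(X) = 1.0000 bits
P(Y) = (1/2, 1/2), H(Y) = 1.0000 bits

Joint entropy: H(X,Y) = 1.9852 bits

I(X;Y) = 1.0000 + 1.0000 - 1.9852 = 0.0148 bits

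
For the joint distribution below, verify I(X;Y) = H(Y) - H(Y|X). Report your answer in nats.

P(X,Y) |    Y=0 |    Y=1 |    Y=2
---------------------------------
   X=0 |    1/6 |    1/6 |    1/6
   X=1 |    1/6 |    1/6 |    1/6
I(X;Y) = 0.0000 nats

Mutual information has multiple equivalent forms:
- I(X;Y) = H(X) - H(X|Y)
- I(X;Y) = H(Y) - H(Y|X)
- I(X;Y) = H(X) + H(Y) - H(X,Y)

Computing all quantities:
H(X) = 0.6931, H(Y) = 1.0986, H(X,Y) = 1.7918
H(X|Y) = 0.6931, H(Y|X) = 1.0986

Verification:
H(X) - H(X|Y) = 0.6931 - 0.6931 = 0.0000
H(Y) - H(Y|X) = 1.0986 - 1.0986 = 0.0000
H(X) + H(Y) - H(X,Y) = 0.6931 + 1.0986 - 1.7918 = 0.0000

All forms give I(X;Y) = 0.0000 nats. ✓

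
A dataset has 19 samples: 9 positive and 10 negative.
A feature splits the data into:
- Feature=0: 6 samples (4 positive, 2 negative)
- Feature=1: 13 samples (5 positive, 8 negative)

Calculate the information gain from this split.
0.0503 bits

Information Gain = H(Y) - H(Y|Feature)

Before split:
P(positive) = 9/19 = 0.4737
H(Y) = 0.9980 bits

After split:
Feature=0: H = 0.9183 bits (weight = 6/19)
Feature=1: H = 0.9612 bits (weight = 13/19)
H(Y|Feature) = (6/19)×0.9183 + (13/19)×0.9612 = 0.9477 bits

Information Gain = 0.9980 - 0.9477 = 0.0503 bits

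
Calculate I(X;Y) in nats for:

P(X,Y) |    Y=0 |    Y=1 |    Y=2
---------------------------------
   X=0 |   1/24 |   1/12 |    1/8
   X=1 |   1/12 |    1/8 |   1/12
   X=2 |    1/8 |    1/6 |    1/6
0.0150 nats

Mutual information: I(X;Y) = H(X) + H(Y) - H(X,Y)

Marginals:
P(X) = (1/4, 7/24, 11/24), H(X) = 1.0635 nats
P(Y) = (1/4, 3/8, 3/8), H(Y) = 1.0822 nats

Joint entropy: H(X,Y) = 2.1307 nats

I(X;Y) = 1.0635 + 1.0822 - 2.1307 = 0.0150 nats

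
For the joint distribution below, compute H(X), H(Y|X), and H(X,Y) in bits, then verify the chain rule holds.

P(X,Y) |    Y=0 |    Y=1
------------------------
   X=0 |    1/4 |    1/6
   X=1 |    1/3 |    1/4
H(X,Y) = 1.9591, H(X) = 0.9799, H(Y|X) = 0.9793 (all in bits)

Chain rule: H(X,Y) = H(X) + H(Y|X)

Left side — joint entropy directly:
H(X,Y) = -Σ p(x,y) log p(x,y) = 1.9591 bits

Right side — compute H(Y|X) from the conditional distributions:
P(X) = (5/12, 7/12), so H(X) = 0.9799 bits
H(Y|X) = Σ_x P(X=x) · H(Y|X=x):
  P(Y|X=0) = (3/5, 2/5), H(Y|X=0) = 0.9710, weight P(X=0) = 5/12
  P(Y|X=1) = (4/7, 3/7), H(Y|X=1) = 0.9852, weight P(X=1) = 7/12
H(Y|X) = 0.9793 bits

H(X) + H(Y|X) = 0.9799 + 0.9793 = 1.9591 bits

Both sides equal 1.9591 bits. ✓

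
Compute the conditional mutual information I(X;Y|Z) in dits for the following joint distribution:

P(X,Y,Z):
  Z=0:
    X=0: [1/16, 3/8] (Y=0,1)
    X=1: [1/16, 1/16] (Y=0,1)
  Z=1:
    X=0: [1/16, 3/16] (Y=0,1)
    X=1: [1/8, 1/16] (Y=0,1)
0.0307 dits

Conditional mutual information: I(X;Y|Z) = H(X|Z) + H(Y|Z) - H(X,Y|Z)

H(Z) = 0.2976
H(X,Z) = 0.5568 → H(X|Z) = 0.2592
H(Y,Z) = 0.5568 → H(Y|Z) = 0.2592
H(X,Y,Z) = 0.7852 → H(X,Y|Z) = 0.4876

I(X;Y|Z) = 0.2592 + 0.2592 - 0.4876 = 0.0307 dits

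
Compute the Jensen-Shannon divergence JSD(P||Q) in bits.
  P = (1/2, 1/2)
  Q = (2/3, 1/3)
0.0207 bits

Jensen-Shannon divergence is:
JSD(P||Q) = 0.5 × D_KL(P||M) + 0.5 × D_KL(Q||M)
where M = 0.5 × (P + Q) is the mixture distribution.

M = 0.5 × (1/2, 1/2) + 0.5 × (2/3, 1/3) = (7/12, 5/12)

D_KL(P||M) = 0.0203 bits
D_KL(Q||M) = 0.0211 bits

JSD(P||Q) = 0.5 × 0.0203 + 0.5 × 0.0211 = 0.0207 bits

Unlike KL divergence, JSD is symmetric and bounded: 0 ≤ JSD ≤ log(2).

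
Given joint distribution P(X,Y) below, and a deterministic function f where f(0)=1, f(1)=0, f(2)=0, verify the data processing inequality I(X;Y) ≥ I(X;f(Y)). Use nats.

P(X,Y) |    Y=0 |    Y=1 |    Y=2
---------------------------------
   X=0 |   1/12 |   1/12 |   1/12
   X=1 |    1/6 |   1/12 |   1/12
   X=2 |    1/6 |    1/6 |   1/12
I(X;Y) = 0.0168, I(X;f(Y)) = 0.0086, inequality holds: 0.0168 ≥ 0.0086

Data Processing Inequality: For any Markov chain X → Y → Z, we have I(X;Y) ≥ I(X;Z).

Here Z = f(Y) is a deterministic function of Y, forming X → Y → Z.

Original I(X;Y) = 0.0168 nats

After applying f:
P(X,Z) where Z=f(Y):
- P(X,Z=0) = P(X,Y=1) + P(X,Y=2)
- P(X,Z=1) = P(X,Y=0)

I(X;Z) = I(X;f(Y)) = 0.0086 nats

Verification: 0.0168 ≥ 0.0086 ✓

Information cannot be created by processing; the function f can only lose information about X.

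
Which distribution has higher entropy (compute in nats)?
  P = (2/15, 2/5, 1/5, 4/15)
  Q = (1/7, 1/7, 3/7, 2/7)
P

Computing entropies in nats:
H(P) = 1.3095
H(Q) = 1.2770

Distribution P has higher entropy.

Intuition: The distribution closer to uniform (more spread out) has higher entropy.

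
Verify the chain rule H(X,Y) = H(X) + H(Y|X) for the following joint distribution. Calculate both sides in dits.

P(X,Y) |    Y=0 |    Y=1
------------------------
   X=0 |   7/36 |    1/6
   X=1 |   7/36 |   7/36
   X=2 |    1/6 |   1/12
H(X,Y) = 0.7642, H(X) = 0.4698, H(Y|X) = 0.2944 (all in dits)

Chain rule: H(X,Y) = H(X) + H(Y|X)

Left side — joint entropy directly:
H(X,Y) = -Σ p(x,y) log p(x,y) = 0.7642 dits

Right side — compute H(Y|X) from the conditional distributions:
P(X) = (13/36, 7/18, 1/4), so H(X) = 0.4698 dits
H(Y|X) = Σ_x P(X=x) · H(Y|X=x):
  P(Y|X=0) = (7/13, 6/13), H(Y|X=0) = 0.2997, weight P(X=0) = 13/36
  P(Y|X=1) = (1/2, 1/2), H(Y|X=1) = 0.3010, weight P(X=1) = 7/18
  P(Y|X=2) = (2/3, 1/3), H(Y|X=2) = 0.2764, weight P(X=2) = 1/4
H(Y|X) = 0.2944 dits

H(X) + H(Y|X) = 0.4698 + 0.2944 = 0.7642 dits

Both sides equal 0.7642 dits. ✓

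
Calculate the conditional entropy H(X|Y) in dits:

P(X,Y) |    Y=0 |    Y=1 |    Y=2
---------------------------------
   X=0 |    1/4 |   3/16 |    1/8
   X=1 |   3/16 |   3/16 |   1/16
0.2945 dits

Using the chain rule: H(X|Y) = H(X,Y) - H(Y)

First, compute H(X,Y) = 0.7476 dits

Marginal P(Y) = (7/16, 3/8, 3/16)
H(Y) = 0.4531 dits

H(X|Y) = H(X,Y) - H(Y) = 0.7476 - 0.4531 = 0.2945 dits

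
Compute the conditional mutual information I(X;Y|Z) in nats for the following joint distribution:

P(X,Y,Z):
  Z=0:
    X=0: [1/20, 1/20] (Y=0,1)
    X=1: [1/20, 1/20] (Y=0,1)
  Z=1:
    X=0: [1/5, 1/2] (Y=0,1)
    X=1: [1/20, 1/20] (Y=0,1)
0.0088 nats

Conditional mutual information: I(X;Y|Z) = H(X|Z) + H(Y|Z) - H(X,Y|Z)

H(Z) = 0.5004
H(X,Z) = 0.9404 → H(X|Z) = 0.4400
H(Y,Z) = 1.1359 → H(Y|Z) = 0.6355
H(X,Y,Z) = 1.5672 → H(X,Y|Z) = 1.0668

I(X;Y|Z) = 0.4400 + 0.6355 - 1.0668 = 0.0088 nats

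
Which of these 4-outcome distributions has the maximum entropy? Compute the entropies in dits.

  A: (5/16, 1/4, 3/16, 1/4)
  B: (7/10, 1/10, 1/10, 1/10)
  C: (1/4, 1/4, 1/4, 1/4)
C

For a discrete distribution over n outcomes, entropy is maximized by the uniform distribution.

Computing entropies:
H(A) = 0.5952 dits
H(B) = 0.4084 dits
H(C) = 0.6021 dits

The uniform distribution (where all probabilities equal 1/4) achieves the maximum entropy of log_10(4) = 0.6021 dits.

Distribution C has the highest entropy.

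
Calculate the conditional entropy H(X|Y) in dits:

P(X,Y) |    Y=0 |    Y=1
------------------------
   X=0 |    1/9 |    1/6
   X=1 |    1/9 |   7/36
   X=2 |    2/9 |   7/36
0.4651 dits

Using the chain rule: H(X|Y) = H(X,Y) - H(Y)

First, compute H(X,Y) = 0.7635 dits

Marginal P(Y) = (4/9, 5/9)
H(Y) = 0.2983 dits

H(X|Y) = H(X,Y) - H(Y) = 0.7635 - 0.2983 = 0.4651 dits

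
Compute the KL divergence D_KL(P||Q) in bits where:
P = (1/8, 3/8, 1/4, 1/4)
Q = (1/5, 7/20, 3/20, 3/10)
0.0710 bits

KL divergence: D_KL(P||Q) = Σ p(x) log(p(x)/q(x))

Computing term by term:
  x=0: 1/8 × log_2[(1/8)/(1/5)] = 1/8 × -0.6781 = -0.0848
  x=1: 3/8 × log_2[(3/8)/(7/20)] = 3/8 × 0.0995 = 0.0373
  x=2: 1/4 × log_2[(1/4)/(3/20)] = 1/4 × 0.7370 = 0.1842
  x=3: 1/4 × log_2[(1/4)/(3/10)] = 1/4 × -0.2630 = -0.0658

D_KL(P||Q) = 0.0710 bits

Note: KL divergence is always non-negative and equals 0 iff P = Q.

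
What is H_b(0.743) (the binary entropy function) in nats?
0.5699 nats

The binary entropy function is:
H(p) = -p log(p) - (1-p) log(1-p)

H(0.743) = -0.743 × log_e(0.743) - 0.257 × log_e(0.257)
H(0.743) = 0.5699 nats

Note: Binary entropy is maximized at p=0.5 (H=1 bit) and minimized at p=0 or p=1 (H=0).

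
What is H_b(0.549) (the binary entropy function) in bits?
0.9931 bits

The binary entropy function is:
H(p) = -p log(p) - (1-p) log(1-p)

H(0.549) = -0.549 × log_2(0.549) - 0.451 × log_2(0.451)
H(0.549) = 0.9931 bits

Note: Binary entropy is maximized at p=0.5 (H=1 bit) and minimized at p=0 or p=1 (H=0).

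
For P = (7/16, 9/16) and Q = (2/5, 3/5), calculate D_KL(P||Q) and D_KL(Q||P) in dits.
D_KL(P||Q) = 0.0013, D_KL(Q||P) = 0.0013

KL divergence is not symmetric: D_KL(P||Q) ≠ D_KL(Q||P) in general.

D_KL(P||Q) = 0.0013 dits
D_KL(Q||P) = 0.0013 dits

In this case they happen to be equal (to 4 decimal places).

This asymmetry is why KL divergence is not a true distance metric.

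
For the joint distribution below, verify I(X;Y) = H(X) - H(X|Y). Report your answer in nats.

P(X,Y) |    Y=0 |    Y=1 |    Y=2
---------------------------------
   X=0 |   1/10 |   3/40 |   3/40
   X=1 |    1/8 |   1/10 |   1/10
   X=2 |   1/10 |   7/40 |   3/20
I(X;Y) = 0.0144 nats

Mutual information has multiple equivalent forms:
- I(X;Y) = H(X) - H(X|Y)
- I(X;Y) = H(Y) - H(Y|X)
- I(X;Y) = H(X) + H(Y) - H(X,Y)

Computing all quantities:
H(X) = 1.0755, H(Y) = 1.0980, H(X,Y) = 2.1591
H(X|Y) = 1.0611, H(Y|X) = 1.0836

Verification:
H(X) - H(X|Y) = 1.0755 - 1.0611 = 0.0144
H(Y) - H(Y|X) = 1.0980 - 1.0836 = 0.0144
H(X) + H(Y) - H(X,Y) = 1.0755 + 1.0980 - 2.1591 = 0.0144

All forms give I(X;Y) = 0.0144 nats. ✓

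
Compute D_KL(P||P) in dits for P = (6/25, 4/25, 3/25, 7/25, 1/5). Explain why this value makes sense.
0.0000 dits

KL divergence satisfies the Gibbs inequality: D_KL(P||Q) ≥ 0 for all distributions P, Q.

D_KL(P||Q) = Σ p(x) log(p(x)/q(x))
Each term is p(x) × log_10(p(x)/p(x)) = p(x) × log_10(1) = 0, so the sum is 0.
D_KL(P||Q) = 0.0000 dits

When P = Q, the KL divergence is exactly 0, as there is no 'divergence' between identical distributions.

This non-negativity is a fundamental property: relative entropy cannot be negative because it measures how different Q is from P.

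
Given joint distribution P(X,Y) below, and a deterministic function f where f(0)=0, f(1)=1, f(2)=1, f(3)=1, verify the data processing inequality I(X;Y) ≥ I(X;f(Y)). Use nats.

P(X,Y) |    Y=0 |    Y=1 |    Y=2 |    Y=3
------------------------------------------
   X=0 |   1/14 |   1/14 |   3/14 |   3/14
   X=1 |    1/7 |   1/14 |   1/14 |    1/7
I(X;Y) = 0.0465, I(X;f(Y)) = 0.0315, inequality holds: 0.0465 ≥ 0.0315

Data Processing Inequality: For any Markov chain X → Y → Z, we have I(X;Y) ≥ I(X;Z).

Here Z = f(Y) is a deterministic function of Y, forming X → Y → Z.

Original I(X;Y) = 0.0465 nats

After applying f:
P(X,Z) where Z=f(Y):
- P(X,Z=0) = P(X,Y=0)
- P(X,Z=1) = P(X,Y=1) + P(X,Y=2) + P(X,Y=3)

I(X;Z) = I(X;f(Y)) = 0.0315 nats

Verification: 0.0465 ≥ 0.0315 ✓

Information cannot be created by processing; the function f can only lose information about X.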